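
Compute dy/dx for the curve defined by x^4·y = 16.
Apply d/dx to both sides, remembering that y depends on x. Each occurrence of y therefore brings in a y' = dy/dx via the chain rule.

With F(x, y) equal to the left-hand side minus the right, differentiate F term by term:
  d/dx[x^4y] = x^4·y' + 4x^3y
  d/dx[-16] = 0
Adding these up, d/dx[F] = 0 becomes
  (4x^3y) + (x^4)·y' = 0,
so isolating y',
  dy/dx = -(4x^3y)/(x^4) = -4y/x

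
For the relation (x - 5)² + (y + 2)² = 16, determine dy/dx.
Differentiate the relation implicitly: treat y = y(x) and apply the chain rule, so every y-derivative picks up a y' = dy/dx factor.

With everything moved to the left-hand side, differentiate term by term:
  d/dx[(x - 5)^2] = 2x - 10
  d/dx[(y + 2)^2] = 2·y'(y + 2)
  d/dx[-16] = 0

Separating the contributions that come from x directly and those that come through y:
  without y':      2x - 10
  multiplying y':  2y + 4

so (2x - 10) + (2y + 4)·y' = 0, and therefore
  dy/dx = -(2x - 10)/(2y + 4) = (5 - x)/(y + 2)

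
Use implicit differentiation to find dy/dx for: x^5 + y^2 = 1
Apply d/dx to both sides, remembering that y depends on x. Each occurrence of y therefore brings in a y' = dy/dx via the chain rule.

With F(x, y) equal to the left-hand side minus the right, differentiate F term by term:
  d/dx[x^5] = 5x^4
  d/dx[y^2] = 2y·y'
  d/dx[-1] = 0
Adding these up, d/dx[F] = 0 becomes
  (5x^4) + (2y)·y' = 0,
so isolating y',
  dy/dx = -(5x^4)/(2y) = -5x^4/(2y)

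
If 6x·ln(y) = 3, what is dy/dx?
Apply d/dx to both sides, remembering that y depends on x. Each occurrence of y therefore brings in a y' = dy/dx via the chain rule.

With F(x, y) equal to the left-hand side minus the right, differentiate F term by term:
  d/dx[6x·ln(y)] = 6x·y'/y + 6ln(y)
  d/dx[-3] = 0
Adding these up, d/dx[F] = 0 becomes
  (6ln(y)) + (6x/y)·y' = 0,
so isolating y',
  dy/dx = -(6ln(y))/(6x/y) = -y·ln(y)/x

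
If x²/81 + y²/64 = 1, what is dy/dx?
Apply d/dx to both sides, remembering that y depends on x. Each occurrence of y therefore brings in a y' = dy/dx via the chain rule.

With F(x, y) equal to the left-hand side minus the right, differentiate F term by term:
  d/dx[x^2/81] = 2x/81
  d/dx[y^2/64] = y·y'/32
  d/dx[-1] = 0
Adding these up, d/dx[F] = 0 becomes
  (2x/81) + (y/32)·y' = 0,
so isolating y',
  dy/dx = -(2x/81)/(y/32) = -64x/(81y)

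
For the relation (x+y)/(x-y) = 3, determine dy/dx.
Differentiate the relation implicitly: treat y = y(x) and apply the chain rule, so every y-derivative picks up a y' = dy/dx factor.

With everything moved to the left-hand side, differentiate term by term:
  d/dx[(x + y)/(x - y)] = (y' + 1)/(x - y) + (x + y)(y' - 1)/(x - y)^2
  d/dx[-3] = 0

Separating the contributions that come from x directly and those that come through y:
  without y':      1/(x - y) - (x + y)/(x - y)^2
  multiplying y':  1/(x - y) + (x + y)/(x - y)^2

so (1/(x - y) - (x + y)/(x - y)^2) + (1/(x - y) + (x + y)/(x - y)^2)·y' = 0, and therefore
  dy/dx = -(1/(x - y) - (x + y)/(x - y)^2)/(1/(x - y) + (x + y)/(x - y)^2)
        = -(-2y/(x - y)^2)/(2x/(x - y)^2) = y/x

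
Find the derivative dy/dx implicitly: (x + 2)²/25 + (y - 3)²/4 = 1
Apply d/dx to both sides, remembering that y depends on x. Each occurrence of y therefore brings in a y' = dy/dx via the chain rule.

With F(x, y) equal to the left-hand side minus the right, differentiate F term by term:
  d/dx[(x + 2)^2/25] = 2x/25 + 4/25
  d/dx[(y - 3)^2/4] = y'(y - 3)/2
  d/dx[-1] = 0
Adding these up, d/dx[F] = 0 becomes
  (2x/25 + 4/25) + (y/2 - 3/2)·y' = 0,
so isolating y',
  dy/dx = -(2x/25 + 4/25)/(y/2 - 3/2)
        = -(2(x + 2)/25)/((y - 3)/2) = 4(-x - 2)/(25(y - 3))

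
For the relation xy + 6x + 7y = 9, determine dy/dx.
Differentiate the relation implicitly: treat y = y(x) and apply the chain rule, so every y-derivative picks up a y' = dy/dx factor.

With everything moved to the left-hand side, differentiate term by term:
  d/dx[xy] = x·y' + y
  d/dx[6x] = 6
  d/dx[7y] = 7·y'
  d/dx[-9] = 0

Separating the contributions that come from x directly and those that come through y:
  without y':      y + 6
  multiplying y':  x + 7

so (y + 6) + (x + 7)·y' = 0, and therefore
  dy/dx = -(y + 6)/(x + 7) = (-y - 6)/(x + 7)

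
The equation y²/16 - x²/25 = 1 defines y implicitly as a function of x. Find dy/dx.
Differentiate the relation implicitly: treat y = y(x) and apply the chain rule, so every y-derivative picks up a y' = dy/dx factor.

With everything moved to the left-hand side, differentiate term by term:
  d/dx[-x^2/25] = -2x/25
  d/dx[y^2/16] = y·y'/8
  d/dx[-1] = 0

Separating the contributions that come from x directly and those that come through y:
  without y':      -2x/25
  multiplying y':  y/8

so (-2x/25) + (y/8)·y' = 0, and therefore
  dy/dx = -(-2x/25)/(y/8) = 16x/(25y)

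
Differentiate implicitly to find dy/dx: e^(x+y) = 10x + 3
Apply d/dx to both sides, remembering that y depends on x. Each occurrence of y therefore brings in a y' = dy/dx via the chain rule.

With F(x, y) equal to the left-hand side minus the right, differentiate F term by term:
  d/dx[-10x] = -10
  d/dx[e^(x + y)] = (y' + 1)·e^(x + y)
  d/dx[-3] = 0
Adding these up, d/dx[F] = 0 becomes
  (e^(x + y) - 10) + (e^(x + y))·y' = 0,
so isolating y',
  dy/dx = -(e^(x + y) - 10)/(e^(x + y)) = 10e^(-x - y) - 1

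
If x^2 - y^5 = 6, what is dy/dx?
Apply d/dx to both sides, remembering that y depends on x. Each occurrence of y therefore brings in a y' = dy/dx via the chain rule.

With F(x, y) equal to the left-hand side minus the right, differentiate F term by term:
  d/dx[x^2] = 2x
  d/dx[-y^5] = -5y^4·y'
  d/dx[-6] = 0
Adding these up, d/dx[F] = 0 becomes
  (2x) + (-5y^4)·y' = 0,
so isolating y',
  dy/dx = -(2x)/(-5y^4) = 2x/(5y^4)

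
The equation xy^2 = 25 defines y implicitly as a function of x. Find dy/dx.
Apply d/dx to both sides, remembering that y depends on x. Each occurrence of y therefore brings in a y' = dy/dx via the chain rule.

With F(x, y) equal to the left-hand side minus the right, differentiate F term by term:
  d/dx[xy^2] = 2xy·y' + y^2
  d/dx[-25] = 0
Adding these up, d/dx[F] = 0 becomes
  (y^2) + (2xy)·y' = 0,
so isolating y',
  dy/dx = -(y^2)/(2xy) = -y/(2x)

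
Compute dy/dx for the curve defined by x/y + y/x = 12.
Differentiate both sides with respect to x, treating y as y(x). By the chain rule, any term containing y contributes a factor of y' = dy/dx when we differentiate it.

Move every term to one side and write the relation as F(x, y) = 0. Term by term,
  d/dx[x/y] = -x·y'/y^2 + 1/y
  d/dx[y/x] = y'/x - y/x^2
  d/dx[-12] = 0

The pieces without y' make up ∂F/∂x and the coefficient of y' is ∂F/∂y:
  ∂F/∂x = 1/y - y/x^2,
  ∂F/∂y = -x/y^2 + 1/x.

Since d/dx[F] = ∂F/∂x + (∂F/∂y)·y' = 0, solve for y':
  (∂F/∂y)·y' = -∂F/∂x
  dy/dx = -(∂F/∂x)/(∂F/∂y) = -(1/y - y/x^2)/(-x/y^2 + 1/x)
        = -((x - y)(x + y)/(x^2y))/(-(x - y)(x + y)/(xy^2)) = y/x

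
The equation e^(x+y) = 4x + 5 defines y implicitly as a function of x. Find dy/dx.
Differentiate both sides with respect to x, treating y as y(x). By the chain rule, any term containing y contributes a factor of y' = dy/dx when we differentiate it.

Move every term to one side and write the relation as F(x, y) = 0. Term by term,
  d/dx[-4x] = -4
  d/dx[e^(x + y)] = (y' + 1)·e^(x + y)
  d/dx[-5] = 0

The pieces without y' make up ∂F/∂x and the coefficient of y' is ∂F/∂y:
  ∂F/∂x = e^(x + y) - 4,
  ∂F/∂y = e^(x + y).

Since d/dx[F] = ∂F/∂x + (∂F/∂y)·y' = 0, solve for y':
  (∂F/∂y)·y' = -∂F/∂x
  dy/dx = -(∂F/∂x)/(∂F/∂y) = -(e^(x + y) - 4)/(e^(x + y)) = 4e^(-x - y) - 1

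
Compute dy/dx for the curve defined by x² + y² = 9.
Differentiate both sides with respect to x, treating y as y(x). By the chain rule, any term containing y contributes a factor of y' = dy/dx when we differentiate it.

Move every term to one side and write the relation as F(x, y) = 0. Term by term,
  d/dx[x^2] = 2x
  d/dx[y^2] = 2y·y'
  d/dx[-9] = 0

The pieces without y' make up ∂F/∂x and the coefficient of y' is ∂F/∂y:
  ∂F/∂x = 2x,
  ∂F/∂y = 2y.

Since d/dx[F] = ∂F/∂x + (∂F/∂y)·y' = 0, solve for y':
  (∂F/∂y)·y' = -∂F/∂x
  dy/dx = -(∂F/∂x)/(∂F/∂y) = -(2x)/(2y) = -x/y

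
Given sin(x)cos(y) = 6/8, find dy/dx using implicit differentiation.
Differentiate the relation implicitly: treat y = y(x) and apply the chain rule, so every y-derivative picks up a y' = dy/dx factor.

With everything moved to the left-hand side, differentiate term by term:
  d/dx[sin(x)·cos(y)] = -y'·sin(x)·sin(y) + cos(x)·cos(y)
  d/dx[-3/4] = 0

Separating the contributions that come from x directly and those that come through y:
  without y':      cos(x)·cos(y)
  multiplying y':  -sin(x)·sin(y)

so (cos(x)·cos(y)) + (-sin(x)·sin(y))·y' = 0, and therefore
  dy/dx = -(cos(x)·cos(y))/(-sin(x)·sin(y)) = 1/(tan(x)·tan(y))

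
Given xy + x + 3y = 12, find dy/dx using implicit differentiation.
Apply d/dx to both sides, remembering that y depends on x. Each occurrence of y therefore brings in a y' = dy/dx via the chain rule.

With F(x, y) equal to the left-hand side minus the right, differentiate F term by term:
  d/dx[xy] = x·y' + y
  d/dx[x] = 1
  d/dx[3y] = 3·y'
  d/dx[-12] = 0
Adding these up, d/dx[F] = 0 becomes
  (y + 1) + (x + 3)·y' = 0,
so isolating y',
  dy/dx = -(y + 1)/(x + 3) = (-y - 1)/(x + 3)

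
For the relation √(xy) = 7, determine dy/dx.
Apply d/dx to both sides, remembering that y depends on x. Each occurrence of y therefore brings in a y' = dy/dx via the chain rule.

With F(x, y) equal to the left-hand side minus the right, differentiate F term by term:
  d/dx[√(xy)] = √(xy)(x·y'/2 + y/2)/(xy)
  d/dx[-7] = 0
Adding these up, d/dx[F] = 0 becomes
  (√(xy)/(2x)) + (√(xy)/(2y))·y' = 0,
so isolating y',
  dy/dx = -(√(xy)/(2x))/(√(xy)/(2y)) = -y/x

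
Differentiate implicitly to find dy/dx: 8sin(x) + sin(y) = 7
Take d/dx of both sides. Since y is implicitly a function of x, the chain rule attaches a y' = dy/dx factor whenever we differentiate through y.

Set F(x, y) = (left side) − (right side), so the curve is F = 0. Differentiating each term of F:
  d/dx[8sin(x)] = 8cos(x)
  d/dx[sin(y)] = y'·cos(y)
  d/dx[-7] = 0

Collecting, the y'-free part is the partial derivative in x and the y' coefficient is the partial derivative in y:
  ∂F/∂x = 8cos(x)
  ∂F/∂y = cos(y)

so d/dx[F(x, y(x))] = ∂F/∂x + (∂F/∂y)·y' = 0. Rearranging,
  dy/dx = -(∂F/∂x)/(∂F/∂y) = -(8cos(x))/(cos(y)) = -8cos(x)/cos(y)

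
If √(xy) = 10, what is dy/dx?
Differentiate the relation implicitly: treat y = y(x) and apply the chain rule, so every y-derivative picks up a y' = dy/dx factor.

With everything moved to the left-hand side, differentiate term by term:
  d/dx[√(xy)] = √(xy)(x·y'/2 + y/2)/(xy)
  d/dx[-10] = 0

Separating the contributions that come from x directly and those that come through y:
  without y':      √(xy)/(2x)
  multiplying y':  √(xy)/(2y)

so (√(xy)/(2x)) + (√(xy)/(2y))·y' = 0, and therefore
  dy/dx = -(√(xy)/(2x))/(√(xy)/(2y)) = -y/x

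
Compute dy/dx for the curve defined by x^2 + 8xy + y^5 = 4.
Differentiate the relation implicitly: treat y = y(x) and apply the chain rule, so every y-derivative picks up a y' = dy/dx factor.

With everything moved to the left-hand side, differentiate term by term:
  d/dx[x^2] = 2x
  d/dx[8xy] = 8x·y' + 8y
  d/dx[y^5] = 5y^4·y'
  d/dx[-4] = 0

Separating the contributions that come from x directly and those that come through y:
  without y':      2x + 8y
  multiplying y':  8x + 5y^4

so (2x + 8y) + (8x + 5y^4)·y' = 0, and therefore
  dy/dx = -(2x + 8y)/(8x + 5y^4) = 2(-x - 4y)/(8x + 5y^4)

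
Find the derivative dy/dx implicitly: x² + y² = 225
Take d/dx of both sides. Since y is implicitly a function of x, the chain rule attaches a y' = dy/dx factor whenever we differentiate through y.

Set F(x, y) = (left side) − (right side), so the curve is F = 0. Differentiating each term of F:
  d/dx[x^2] = 2x
  d/dx[y^2] = 2y·y'
  d/dx[-225] = 0

Collecting, the y'-free part is the partial derivative in x and the y' coefficient is the partial derivative in y:
  ∂F/∂x = 2x
  ∂F/∂y = 2y

so d/dx[F(x, y(x))] = ∂F/∂x + (∂F/∂y)·y' = 0. Rearranging,
  dy/dx = -(∂F/∂x)/(∂F/∂y) = -(2x)/(2y) = -x/y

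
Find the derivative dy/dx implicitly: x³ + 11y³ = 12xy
Differentiate both sides with respect to x, treating y as y(x). By the chain rule, any term containing y contributes a factor of y' = dy/dx when we differentiate it.

Move every term to one side and write the relation as F(x, y) = 0. Term by term,
  d/dx[x^3] = 3x^2
  d/dx[-12xy] = -12x·y' - 12y
  d/dx[11y^3] = 33y^2·y'

The pieces without y' make up ∂F/∂x and the coefficient of y' is ∂F/∂y:
  ∂F/∂x = 3x^2 - 12y,
  ∂F/∂y = -12x + 33y^2.

Since d/dx[F] = ∂F/∂x + (∂F/∂y)·y' = 0, solve for y':
  (∂F/∂y)·y' = -∂F/∂x
  dy/dx = -(∂F/∂x)/(∂F/∂y) = -(3x^2 - 12y)/(-12x + 33y^2) = (x^2 - 4y)/(4x - 11y^2)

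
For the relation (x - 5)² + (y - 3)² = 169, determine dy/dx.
Take d/dx of both sides. Since y is implicitly a function of x, the chain rule attaches a y' = dy/dx factor whenever we differentiate through y.

Set F(x, y) = (left side) − (right side), so the curve is F = 0. Differentiating each term of F:
  d/dx[(x - 5)^2] = 2x - 10
  d/dx[(y - 3)^2] = 2·y'(y - 3)
  d/dx[-169] = 0

Collecting, the y'-free part is the partial derivative in x and the y' coefficient is the partial derivative in y:
  ∂F/∂x = 2x - 10
  ∂F/∂y = 2y - 6

so d/dx[F(x, y(x))] = ∂F/∂x + (∂F/∂y)·y' = 0. Rearranging,
  dy/dx = -(∂F/∂x)/(∂F/∂y) = -(2x - 10)/(2y - 6) = (5 - x)/(y - 3)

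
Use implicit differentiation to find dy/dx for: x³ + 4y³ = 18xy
Take d/dx of both sides. Since y is implicitly a function of x, the chain rule attaches a y' = dy/dx factor whenever we differentiate through y.

Set F(x, y) = (left side) − (right side), so the curve is F = 0. Differentiating each term of F:
  d/dx[x^3] = 3x^2
  d/dx[-18xy] = -18x·y' - 18y
  d/dx[4y^3] = 12y^2·y'

Collecting, the y'-free part is the partial derivative in x and the y' coefficient is the partial derivative in y:
  ∂F/∂x = 3x^2 - 18y
  ∂F/∂y = -18x + 12y^2

so d/dx[F(x, y(x))] = ∂F/∂x + (∂F/∂y)·y' = 0. Rearranging,
  dy/dx = -(∂F/∂x)/(∂F/∂y) = -(3x^2 - 18y)/(-18x + 12y^2) = (x^2 - 6y)/(2(3x - 2y^2))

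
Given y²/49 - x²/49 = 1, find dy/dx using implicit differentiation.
Differentiate the relation implicitly: treat y = y(x) and apply the chain rule, so every y-derivative picks up a y' = dy/dx factor.

With everything moved to the left-hand side, differentiate term by term:
  d/dx[-x^2/49] = -2x/49
  d/dx[y^2/49] = 2y·y'/49
  d/dx[-1] = 0

Separating the contributions that come from x directly and those that come through y:
  without y':      -2x/49
  multiplying y':  2y/49

so (-2x/49) + (2y/49)·y' = 0, and therefore
  dy/dx = -(-2x/49)/(2y/49) = x/y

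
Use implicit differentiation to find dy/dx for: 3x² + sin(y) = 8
Differentiate both sides with respect to x, treating y as y(x). By the chain rule, any term containing y contributes a factor of y' = dy/dx when we differentiate it.

Move every term to one side and write the relation as F(x, y) = 0. Term by term,
  d/dx[3x^2] = 6x
  d/dx[sin(y)] = y'·cos(y)
  d/dx[-8] = 0

The pieces without y' make up ∂F/∂x and the coefficient of y' is ∂F/∂y:
  ∂F/∂x = 6x,
  ∂F/∂y = cos(y).

Since d/dx[F] = ∂F/∂x + (∂F/∂y)·y' = 0, solve for y':
  (∂F/∂y)·y' = -∂F/∂x
  dy/dx = -(∂F/∂x)/(∂F/∂y) = -(6x)/(cos(y)) = -6x/cos(y)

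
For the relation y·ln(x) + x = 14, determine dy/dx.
Take d/dx of both sides. Since y is implicitly a function of x, the chain rule attaches a y' = dy/dx factor whenever we differentiate through y.

Set F(x, y) = (left side) − (right side), so the curve is F = 0. Differentiating each term of F:
  d/dx[x] = 1
  d/dx[y·ln(x)] = y'·ln(x) + y/x
  d/dx[-14] = 0

Collecting, the y'-free part is the partial derivative in x and the y' coefficient is the partial derivative in y:
  ∂F/∂x = 1 + y/x
  ∂F/∂y = ln(x)

so d/dx[F(x, y(x))] = ∂F/∂x + (∂F/∂y)·y' = 0. Rearranging,
  dy/dx = -(∂F/∂x)/(∂F/∂y) = -(1 + y/x)/(ln(x))
        = -((x + y)/x)/(ln(x)) = (-x - y)/(x·ln(x))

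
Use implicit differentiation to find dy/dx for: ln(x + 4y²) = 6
Apply d/dx to both sides, remembering that y depends on x. Each occurrence of y therefore brings in a y' = dy/dx via the chain rule.

With F(x, y) equal to the left-hand side minus the right, differentiate F term by term:
  d/dx[ln(x + 4y^2)] = (8y·y' + 1)/(x + 4y^2)
  d/dx[-6] = 0
Adding these up, d/dx[F] = 0 becomes
  (1/(x + 4y^2)) + (8y/(x + 4y^2))·y' = 0,
so isolating y',
  dy/dx = -(1/(x + 4y^2))/(8y/(x + 4y^2)) = -1/(8y)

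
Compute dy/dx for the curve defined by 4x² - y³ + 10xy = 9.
Apply d/dx to both sides, remembering that y depends on x. Each occurrence of y therefore brings in a y' = dy/dx via the chain rule.

With F(x, y) equal to the left-hand side minus the right, differentiate F term by term:
  d/dx[4x^2] = 8x
  d/dx[10xy] = 10x·y' + 10y
  d/dx[-y^3] = -3y^2·y'
  d/dx[-9] = 0
Adding these up, d/dx[F] = 0 becomes
  (8x + 10y) + (10x - 3y^2)·y' = 0,
so isolating y',
  dy/dx = -(8x + 10y)/(10x - 3y^2) = 2(-4x - 5y)/(10x - 3y^2)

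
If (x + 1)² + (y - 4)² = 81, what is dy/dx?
Take d/dx of both sides. Since y is implicitly a function of x, the chain rule attaches a y' = dy/dx factor whenever we differentiate through y.

Set F(x, y) = (left side) − (right side), so the curve is F = 0. Differentiating each term of F:
  d/dx[(x + 1)^2] = 2x + 2
  d/dx[(y - 4)^2] = 2·y'(y - 4)
  d/dx[-81] = 0

Collecting, the y'-free part is the partial derivative in x and the y' coefficient is the partial derivative in y:
  ∂F/∂x = 2x + 2
  ∂F/∂y = 2y - 8

so d/dx[F(x, y(x))] = ∂F/∂x + (∂F/∂y)·y' = 0. Rearranging,
  dy/dx = -(∂F/∂x)/(∂F/∂y) = -(2x + 2)/(2y - 8) = (-x - 1)/(y - 4)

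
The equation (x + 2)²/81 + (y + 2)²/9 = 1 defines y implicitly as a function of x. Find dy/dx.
Apply d/dx to both sides, remembering that y depends on x. Each occurrence of y therefore brings in a y' = dy/dx via the chain rule.

With F(x, y) equal to the left-hand side minus the right, differentiate F term by term:
  d/dx[(x + 2)^2/81] = 2x/81 + 4/81
  d/dx[(y + 2)^2/9] = 2·y'(y + 2)/9
  d/dx[-1] = 0
Adding these up, d/dx[F] = 0 becomes
  (2x/81 + 4/81) + (2y/9 + 4/9)·y' = 0,
so isolating y',
  dy/dx = -(2x/81 + 4/81)/(2y/9 + 4/9)
        = -(2(x + 2)/81)/(2(y + 2)/9) = (-x - 2)/(9(y + 2))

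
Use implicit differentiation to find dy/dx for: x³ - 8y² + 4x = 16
Take d/dx of both sides. Since y is implicitly a function of x, the chain rule attaches a y' = dy/dx factor whenever we differentiate through y.

Set F(x, y) = (left side) − (right side), so the curve is F = 0. Differentiating each term of F:
  d/dx[x^3] = 3x^2
  d/dx[4x] = 4
  d/dx[-8y^2] = -16y·y'
  d/dx[-16] = 0

Collecting, the y'-free part is the partial derivative in x and the y' coefficient is the partial derivative in y:
  ∂F/∂x = 3x^2 + 4
  ∂F/∂y = -16y

so d/dx[F(x, y(x))] = ∂F/∂x + (∂F/∂y)·y' = 0. Rearranging,
  dy/dx = -(∂F/∂x)/(∂F/∂y) = -(3x^2 + 4)/(-16y) = (3x^2 + 4)/(16y)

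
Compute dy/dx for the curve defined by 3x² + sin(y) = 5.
Take d/dx of both sides. Since y is implicitly a function of x, the chain rule attaches a y' = dy/dx factor whenever we differentiate through y.

Set F(x, y) = (left side) − (right side), so the curve is F = 0. Differentiating each term of F:
  d/dx[3x^2] = 6x
  d/dx[sin(y)] = y'·cos(y)
  d/dx[-5] = 0

Collecting, the y'-free part is the partial derivative in x and the y' coefficient is the partial derivative in y:
  ∂F/∂x = 6x
  ∂F/∂y = cos(y)

so d/dx[F(x, y(x))] = ∂F/∂x + (∂F/∂y)·y' = 0. Rearranging,
  dy/dx = -(∂F/∂x)/(∂F/∂y) = -(6x)/(cos(y)) = -6x/cos(y)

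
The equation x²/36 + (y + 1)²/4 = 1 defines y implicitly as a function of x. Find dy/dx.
Differentiate both sides with respect to x, treating y as y(x). By the chain rule, any term containing y contributes a factor of y' = dy/dx when we differentiate it.

Move every term to one side and write the relation as F(x, y) = 0. Term by term,
  d/dx[x^2/36] = x/18
  d/dx[(y + 1)^2/4] = y'(y + 1)/2
  d/dx[-1] = 0

The pieces without y' make up ∂F/∂x and the coefficient of y' is ∂F/∂y:
  ∂F/∂x = x/18,
  ∂F/∂y = y/2 + 1/2.

Since d/dx[F] = ∂F/∂x + (∂F/∂y)·y' = 0, solve for y':
  (∂F/∂y)·y' = -∂F/∂x
  dy/dx = -(∂F/∂x)/(∂F/∂y) = -(x/18)/(y/2 + 1/2)
        = -(x/18)/((y + 1)/2) = -x/(9y + 9)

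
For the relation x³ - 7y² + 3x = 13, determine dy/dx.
Differentiate the relation implicitly: treat y = y(x) and apply the chain rule, so every y-derivative picks up a y' = dy/dx factor.

With everything moved to the left-hand side, differentiate term by term:
  d/dx[x^3] = 3x^2
  d/dx[3x] = 3
  d/dx[-7y^2] = -14y·y'
  d/dx[-13] = 0

Separating the contributions that come from x directly and those that come through y:
  without y':      3x^2 + 3
  multiplying y':  -14y

so (3x^2 + 3) + (-14y)·y' = 0, and therefore
  dy/dx = -(3x^2 + 3)/(-14y) = 3(x^2 + 1)/(14y)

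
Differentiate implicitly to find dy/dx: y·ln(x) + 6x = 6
Apply d/dx to both sides, remembering that y depends on x. Each occurrence of y therefore brings in a y' = dy/dx via the chain rule.

With F(x, y) equal to the left-hand side minus the right, differentiate F term by term:
  d/dx[6x] = 6
  d/dx[y·ln(x)] = y'·ln(x) + y/x
  d/dx[-6] = 0
Adding these up, d/dx[F] = 0 becomes
  (6 + y/x) + (ln(x))·y' = 0,
so isolating y',
  dy/dx = -(6 + y/x)/(ln(x))
        = -((6x + y)/x)/(ln(x)) = (-6x - y)/(x·ln(x))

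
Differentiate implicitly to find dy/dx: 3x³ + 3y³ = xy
Take d/dx of both sides. Since y is implicitly a function of x, the chain rule attaches a y' = dy/dx factor whenever we differentiate through y.

Set F(x, y) = (left side) − (right side), so the curve is F = 0. Differentiating each term of F:
  d/dx[3x^3] = 9x^2
  d/dx[-xy] = -x·y' - y
  d/dx[3y^3] = 9y^2·y'

Collecting, the y'-free part is the partial derivative in x and the y' coefficient is the partial derivative in y:
  ∂F/∂x = 9x^2 - y
  ∂F/∂y = -x + 9y^2

so d/dx[F(x, y(x))] = ∂F/∂x + (∂F/∂y)·y' = 0. Rearranging,
  dy/dx = -(∂F/∂x)/(∂F/∂y) = -(9x^2 - y)/(-x + 9y^2) = (9x^2 - y)/(x - 9y^2)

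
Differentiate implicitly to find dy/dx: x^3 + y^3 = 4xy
Take d/dx of both sides. Since y is implicitly a function of x, the chain rule attaches a y' = dy/dx factor whenever we differentiate through y.

Set F(x, y) = (left side) − (right side), so the curve is F = 0. Differentiating each term of F:
  d/dx[x^3] = 3x^2
  d/dx[-4xy] = -4x·y' - 4y
  d/dx[y^3] = 3y^2·y'

Collecting, the y'-free part is the partial derivative in x and the y' coefficient is the partial derivative in y:
  ∂F/∂x = 3x^2 - 4y
  ∂F/∂y = -4x + 3y^2

so d/dx[F(x, y(x))] = ∂F/∂x + (∂F/∂y)·y' = 0. Rearranging,
  dy/dx = -(∂F/∂x)/(∂F/∂y) = -(3x^2 - 4y)/(-4x + 3y^2) = (3x^2 - 4y)/(4x - 3y^2)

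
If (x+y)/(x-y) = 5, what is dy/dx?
Differentiate the relation implicitly: treat y = y(x) and apply the chain rule, so every y-derivative picks up a y' = dy/dx factor.

With everything moved to the left-hand side, differentiate term by term:
  d/dx[(x + y)/(x - y)] = (y' + 1)/(x - y) + (x + y)(y' - 1)/(x - y)^2
  d/dx[-5] = 0

Separating the contributions that come from x directly and those that come through y:
  without y':      1/(x - y) - (x + y)/(x - y)^2
  multiplying y':  1/(x - y) + (x + y)/(x - y)^2

so (1/(x - y) - (x + y)/(x - y)^2) + (1/(x - y) + (x + y)/(x - y)^2)·y' = 0, and therefore
  dy/dx = -(1/(x - y) - (x + y)/(x - y)^2)/(1/(x - y) + (x + y)/(x - y)^2)
        = -(-2y/(x - y)^2)/(2x/(x - y)^2) = y/x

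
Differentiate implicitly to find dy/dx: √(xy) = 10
Apply d/dx to both sides, remembering that y depends on x. Each occurrence of y therefore brings in a y' = dy/dx via the chain rule.

With F(x, y) equal to the left-hand side minus the right, differentiate F term by term:
  d/dx[√(xy)] = √(xy)(x·y'/2 + y/2)/(xy)
  d/dx[-10] = 0
Adding these up, d/dx[F] = 0 becomes
  (√(xy)/(2x)) + (√(xy)/(2y))·y' = 0,
so isolating y',
  dy/dx = -(√(xy)/(2x))/(√(xy)/(2y)) = -y/x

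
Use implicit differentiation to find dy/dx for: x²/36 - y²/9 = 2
Take d/dx of both sides. Since y is implicitly a function of x, the chain rule attaches a y' = dy/dx factor whenever we differentiate through y.

Set F(x, y) = (left side) − (right side), so the curve is F = 0. Differentiating each term of F:
  d/dx[x^2/36] = x/18
  d/dx[-y^2/9] = -2y·y'/9
  d/dx[-2] = 0

Collecting, the y'-free part is the partial derivative in x and the y' coefficient is the partial derivative in y:
  ∂F/∂x = x/18
  ∂F/∂y = -2y/9

so d/dx[F(x, y(x))] = ∂F/∂x + (∂F/∂y)·y' = 0. Rearranging,
  dy/dx = -(∂F/∂x)/(∂F/∂y) = -(x/18)/(-2y/9) = x/(4y)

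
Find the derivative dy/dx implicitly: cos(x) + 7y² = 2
Take d/dx of both sides. Since y is implicitly a function of x, the chain rule attaches a y' = dy/dx factor whenever we differentiate through y.

Set F(x, y) = (left side) − (right side), so the curve is F = 0. Differentiating each term of F:
  d/dx[7y^2] = 14y·y'
  d/dx[cos(x)] = -sin(x)
  d/dx[-2] = 0

Collecting, the y'-free part is the partial derivative in x and the y' coefficient is the partial derivative in y:
  ∂F/∂x = -sin(x)
  ∂F/∂y = 14y

so d/dx[F(x, y(x))] = ∂F/∂x + (∂F/∂y)·y' = 0. Rearranging,
  dy/dx = -(∂F/∂x)/(∂F/∂y) = -(-sin(x))/(14y) = sin(x)/(14y)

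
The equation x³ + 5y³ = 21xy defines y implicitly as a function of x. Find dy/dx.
Take d/dx of both sides. Since y is implicitly a function of x, the chain rule attaches a y' = dy/dx factor whenever we differentiate through y.

Set F(x, y) = (left side) − (right side), so the curve is F = 0. Differentiating each term of F:
  d/dx[x^3] = 3x^2
  d/dx[-21xy] = -21x·y' - 21y
  d/dx[5y^3] = 15y^2·y'

Collecting, the y'-free part is the partial derivative in x and the y' coefficient is the partial derivative in y:
  ∂F/∂x = 3x^2 - 21y
  ∂F/∂y = -21x + 15y^2

so d/dx[F(x, y(x))] = ∂F/∂x + (∂F/∂y)·y' = 0. Rearranging,
  dy/dx = -(∂F/∂x)/(∂F/∂y) = -(3x^2 - 21y)/(-21x + 15y^2) = (x^2 - 7y)/(7x - 5y^2)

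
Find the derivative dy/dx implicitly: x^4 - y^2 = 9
Take d/dx of both sides. Since y is implicitly a function of x, the chain rule attaches a y' = dy/dx factor whenever we differentiate through y.

Set F(x, y) = (left side) − (right side), so the curve is F = 0. Differentiating each term of F:
  d/dx[x^4] = 4x^3
  d/dx[-y^2] = -2y·y'
  d/dx[-9] = 0

Collecting, the y'-free part is the partial derivative in x and the y' coefficient is the partial derivative in y:
  ∂F/∂x = 4x^3
  ∂F/∂y = -2y

so d/dx[F(x, y(x))] = ∂F/∂x + (∂F/∂y)·y' = 0. Rearranging,
  dy/dx = -(∂F/∂x)/(∂F/∂y) = -(4x^3)/(-2y) = 2x^3/y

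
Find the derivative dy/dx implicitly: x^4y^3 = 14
Apply d/dx to both sides, remembering that y depends on x. Each occurrence of y therefore brings in a y' = dy/dx via the chain rule.

With F(x, y) equal to the left-hand side minus the right, differentiate F term by term:
  d/dx[x^4y^3] = 3x^4y^2·y' + 4x^3y^3
  d/dx[-14] = 0
Adding these up, d/dx[F] = 0 becomes
  (4x^3y^3) + (3x^4y^2)·y' = 0,
so isolating y',
  dy/dx = -(4x^3y^3)/(3x^4y^2) = -4y/(3x)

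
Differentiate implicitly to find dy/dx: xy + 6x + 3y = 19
Take d/dx of both sides. Since y is implicitly a function of x, the chain rule attaches a y' = dy/dx factor whenever we differentiate through y.

Set F(x, y) = (left side) − (right side), so the curve is F = 0. Differentiating each term of F:
  d/dx[xy] = x·y' + y
  d/dx[6x] = 6
  d/dx[3y] = 3·y'
  d/dx[-19] = 0

Collecting, the y'-free part is the partial derivative in x and the y' coefficient is the partial derivative in y:
  ∂F/∂x = y + 6
  ∂F/∂y = x + 3

so d/dx[F(x, y(x))] = ∂F/∂x + (∂F/∂y)·y' = 0. Rearranging,
  dy/dx = -(∂F/∂x)/(∂F/∂y) = -(y + 6)/(x + 3) = (-y - 6)/(x + 3)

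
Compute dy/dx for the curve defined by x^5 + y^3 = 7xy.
Differentiate both sides with respect to x, treating y as y(x). By the chain rule, any term containing y contributes a factor of y' = dy/dx when we differentiate it.

Move every term to one side and write the relation as F(x, y) = 0. Term by term,
  d/dx[x^5] = 5x^4
  d/dx[-7xy] = -7x·y' - 7y
  d/dx[y^3] = 3y^2·y'

The pieces without y' make up ∂F/∂x and the coefficient of y' is ∂F/∂y:
  ∂F/∂x = 5x^4 - 7y,
  ∂F/∂y = -7x + 3y^2.

Since d/dx[F] = ∂F/∂x + (∂F/∂y)·y' = 0, solve for y':
  (∂F/∂y)·y' = -∂F/∂x
  dy/dx = -(∂F/∂x)/(∂F/∂y) = -(5x^4 - 7y)/(-7x + 3y^2) = (5x^4 - 7y)/(7x - 3y^2)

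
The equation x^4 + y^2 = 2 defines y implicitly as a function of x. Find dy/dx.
Take d/dx of both sides. Since y is implicitly a function of x, the chain rule attaches a y' = dy/dx factor whenever we differentiate through y.

Set F(x, y) = (left side) − (right side), so the curve is F = 0. Differentiating each term of F:
  d/dx[x^4] = 4x^3
  d/dx[y^2] = 2y·y'
  d/dx[-2] = 0

Collecting, the y'-free part is the partial derivative in x and the y' coefficient is the partial derivative in y:
  ∂F/∂x = 4x^3
  ∂F/∂y = 2y

so d/dx[F(x, y(x))] = ∂F/∂x + (∂F/∂y)·y' = 0. Rearranging,
  dy/dx = -(∂F/∂x)/(∂F/∂y) = -(4x^3)/(2y) = -2x^3/y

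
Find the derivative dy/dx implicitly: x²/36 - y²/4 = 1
Take d/dx of both sides. Since y is implicitly a function of x, the chain rule attaches a y' = dy/dx factor whenever we differentiate through y.

Set F(x, y) = (left side) − (right side), so the curve is F = 0. Differentiating each term of F:
  d/dx[x^2/36] = x/18
  d/dx[-y^2/4] = -y·y'/2
  d/dx[-1] = 0

Collecting, the y'-free part is the partial derivative in x and the y' coefficient is the partial derivative in y:
  ∂F/∂x = x/18
  ∂F/∂y = -y/2

so d/dx[F(x, y(x))] = ∂F/∂x + (∂F/∂y)·y' = 0. Rearranging,
  dy/dx = -(∂F/∂x)/(∂F/∂y) = -(x/18)/(-y/2) = x/(9y)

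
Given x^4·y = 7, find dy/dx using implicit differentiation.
Take d/dx of both sides. Since y is implicitly a function of x, the chain rule attaches a y' = dy/dx factor whenever we differentiate through y.

Set F(x, y) = (left side) − (right side), so the curve is F = 0. Differentiating each term of F:
  d/dx[x^4y] = x^4·y' + 4x^3y
  d/dx[-7] = 0

Collecting, the y'-free part is the partial derivative in x and the y' coefficient is the partial derivative in y:
  ∂F/∂x = 4x^3y
  ∂F/∂y = x^4

so d/dx[F(x, y(x))] = ∂F/∂x + (∂F/∂y)·y' = 0. Rearranging,
  dy/dx = -(∂F/∂x)/(∂F/∂y) = -(4x^3y)/(x^4) = -4y/x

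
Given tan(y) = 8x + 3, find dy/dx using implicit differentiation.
Apply d/dx to both sides, remembering that y depends on x. Each occurrence of y therefore brings in a y' = dy/dx via the chain rule.

With F(x, y) equal to the left-hand side minus the right, differentiate F term by term:
  d/dx[-8x] = -8
  d/dx[tan(y)] = y'(tan(y)^2 + 1)
  d/dx[-3] = 0
Adding these up, d/dx[F] = 0 becomes
  (-8) + (tan(y)^2 + 1)·y' = 0,
so isolating y',
  dy/dx = -(-8)/(tan(y)^2 + 1) = 8cos(y)^2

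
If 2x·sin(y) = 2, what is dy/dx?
Take d/dx of both sides. Since y is implicitly a function of x, the chain rule attaches a y' = dy/dx factor whenever we differentiate through y.

Set F(x, y) = (left side) − (right side), so the curve is F = 0. Differentiating each term of F:
  d/dx[2x·sin(y)] = 2x·y'·cos(y) + 2sin(y)
  d/dx[-2] = 0

Collecting, the y'-free part is the partial derivative in x and the y' coefficient is the partial derivative in y:
  ∂F/∂x = 2sin(y)
  ∂F/∂y = 2x·cos(y)

so d/dx[F(x, y(x))] = ∂F/∂x + (∂F/∂y)·y' = 0. Rearranging,
  dy/dx = -(∂F/∂x)/(∂F/∂y) = -(2sin(y))/(2x·cos(y)) = -tan(y)/x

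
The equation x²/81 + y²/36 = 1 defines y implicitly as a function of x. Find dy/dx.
Take d/dx of both sides. Since y is implicitly a function of x, the chain rule attaches a y' = dy/dx factor whenever we differentiate through y.

Set F(x, y) = (left side) − (right side), so the curve is F = 0. Differentiating each term of F:
  d/dx[x^2/81] = 2x/81
  d/dx[y^2/36] = y·y'/18
  d/dx[-1] = 0

Collecting, the y'-free part is the partial derivative in x and the y' coefficient is the partial derivative in y:
  ∂F/∂x = 2x/81
  ∂F/∂y = y/18

so d/dx[F(x, y(x))] = ∂F/∂x + (∂F/∂y)·y' = 0. Rearranging,
  dy/dx = -(∂F/∂x)/(∂F/∂y) = -(2x/81)/(y/18) = -4x/(9y)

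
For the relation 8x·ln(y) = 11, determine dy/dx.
Differentiate the relation implicitly: treat y = y(x) and apply the chain rule, so every y-derivative picks up a y' = dy/dx factor.

With everything moved to the left-hand side, differentiate term by term:
  d/dx[8x·ln(y)] = 8x·y'/y + 8ln(y)
  d/dx[-11] = 0

Separating the contributions that come from x directly and those that come through y:
  without y':      8ln(y)
  multiplying y':  8x/y

so (8ln(y)) + (8x/y)·y' = 0, and therefore
  dy/dx = -(8ln(y))/(8x/y) = -y·ln(y)/x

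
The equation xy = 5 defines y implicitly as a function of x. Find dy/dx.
Apply d/dx to both sides, remembering that y depends on x. Each occurrence of y therefore brings in a y' = dy/dx via the chain rule.

With F(x, y) equal to the left-hand side minus the right, differentiate F term by term:
  d/dx[xy] = x·y' + y
  d/dx[-5] = 0
Adding these up, d/dx[F] = 0 becomes
  (y) + (x)·y' = 0,
so isolating y',
  dy/dx = -(y)/(x) = -y/x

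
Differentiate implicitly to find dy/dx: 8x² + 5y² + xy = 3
Differentiate both sides with respect to x, treating y as y(x). By the chain rule, any term containing y contributes a factor of y' = dy/dx when we differentiate it.

Move every term to one side and write the relation as F(x, y) = 0. Term by term,
  d/dx[8x^2] = 16x
  d/dx[xy] = x·y' + y
  d/dx[5y^2] = 10y·y'
  d/dx[-3] = 0

The pieces without y' make up ∂F/∂x and the coefficient of y' is ∂F/∂y:
  ∂F/∂x = 16x + y,
  ∂F/∂y = x + 10y.

Since d/dx[F] = ∂F/∂x + (∂F/∂y)·y' = 0, solve for y':
  (∂F/∂y)·y' = -∂F/∂x
  dy/dx = -(∂F/∂x)/(∂F/∂y) = -(16x + y)/(x + 10y) = (-16x - y)/(x + 10y)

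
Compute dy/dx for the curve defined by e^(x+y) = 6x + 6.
Differentiate both sides with respect to x, treating y as y(x). By the chain rule, any term containing y contributes a factor of y' = dy/dx when we differentiate it.

Move every term to one side and write the relation as F(x, y) = 0. Term by term,
  d/dx[-6x] = -6
  d/dx[e^(x + y)] = (y' + 1)·e^(x + y)
  d/dx[-6] = 0

The pieces without y' make up ∂F/∂x and the coefficient of y' is ∂F/∂y:
  ∂F/∂x = e^(x + y) - 6,
  ∂F/∂y = e^(x + y).

Since d/dx[F] = ∂F/∂x + (∂F/∂y)·y' = 0, solve for y':
  (∂F/∂y)·y' = -∂F/∂x
  dy/dx = -(∂F/∂x)/(∂F/∂y) = -(e^(x + y) - 6)/(e^(x + y)) = 6e^(-x - y) - 1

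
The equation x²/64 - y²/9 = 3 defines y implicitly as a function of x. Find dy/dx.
Differentiate the relation implicitly: treat y = y(x) and apply the chain rule, so every y-derivative picks up a y' = dy/dx factor.

With everything moved to the left-hand side, differentiate term by term:
  d/dx[x^2/64] = x/32
  d/dx[-y^2/9] = -2y·y'/9
  d/dx[-3] = 0

Separating the contributions that come from x directly and those that come through y:
  without y':      x/32
  multiplying y':  -2y/9

so (x/32) + (-2y/9)·y' = 0, and therefore
  dy/dx = -(x/32)/(-2y/9) = 9x/(64y)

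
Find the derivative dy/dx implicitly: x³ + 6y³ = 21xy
Differentiate the relation implicitly: treat y = y(x) and apply the chain rule, so every y-derivative picks up a y' = dy/dx factor.

With everything moved to the left-hand side, differentiate term by term:
  d/dx[x^3] = 3x^2
  d/dx[-21xy] = -21x·y' - 21y
  d/dx[6y^3] = 18y^2·y'

Separating the contributions that come from x directly and those that come through y:
  without y':      3x^2 - 21y
  multiplying y':  -21x + 18y^2

so (3x^2 - 21y) + (-21x + 18y^2)·y' = 0, and therefore
  dy/dx = -(3x^2 - 21y)/(-21x + 18y^2) = (x^2 - 7y)/(7x - 6y^2)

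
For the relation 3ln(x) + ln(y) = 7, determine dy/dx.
Differentiate the relation implicitly: treat y = y(x) and apply the chain rule, so every y-derivative picks up a y' = dy/dx factor.

With everything moved to the left-hand side, differentiate term by term:
  d/dx[3ln(x)] = 3/x
  d/dx[ln(y)] = y'/y
  d/dx[-7] = 0

Separating the contributions that come from x directly and those that come through y:
  without y':      3/x
  multiplying y':  1/y

so (3/x) + (1/y)·y' = 0, and therefore
  dy/dx = -(3/x)/(1/y) = -3y/x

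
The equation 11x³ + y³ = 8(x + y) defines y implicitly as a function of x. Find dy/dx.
Differentiate both sides with respect to x, treating y as y(x). By the chain rule, any term containing y contributes a factor of y' = dy/dx when we differentiate it.

Move every term to one side and write the relation as F(x, y) = 0. Term by term,
  d/dx[11x^3] = 33x^2
  d/dx[-8x] = -8
  d/dx[y^3] = 3y^2·y'
  d/dx[-8y] = -8·y'

The pieces without y' make up ∂F/∂x and the coefficient of y' is ∂F/∂y:
  ∂F/∂x = 33x^2 - 8,
  ∂F/∂y = 3y^2 - 8.

Since d/dx[F] = ∂F/∂x + (∂F/∂y)·y' = 0, solve for y':
  (∂F/∂y)·y' = -∂F/∂x
  dy/dx = -(∂F/∂x)/(∂F/∂y) = -(33x^2 - 8)/(3y^2 - 8) = (8 - 33x^2)/(3y^2 - 8)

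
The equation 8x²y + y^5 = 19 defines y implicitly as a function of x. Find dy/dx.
Take d/dx of both sides. Since y is implicitly a function of x, the chain rule attaches a y' = dy/dx factor whenever we differentiate through y.

Set F(x, y) = (left side) − (right side), so the curve is F = 0. Differentiating each term of F:
  d/dx[8x^2y] = 8x^2·y' + 16xy
  d/dx[y^5] = 5y^4·y'
  d/dx[-19] = 0

Collecting, the y'-free part is the partial derivative in x and the y' coefficient is the partial derivative in y:
  ∂F/∂x = 16xy
  ∂F/∂y = 8x^2 + 5y^4

so d/dx[F(x, y(x))] = ∂F/∂x + (∂F/∂y)·y' = 0. Rearranging,
  dy/dx = -(∂F/∂x)/(∂F/∂y) = -(16xy)/(8x^2 + 5y^4) = -16xy/(8x^2 + 5y^4)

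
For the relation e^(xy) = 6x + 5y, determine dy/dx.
Differentiate both sides with respect to x, treating y as y(x). By the chain rule, any term containing y contributes a factor of y' = dy/dx when we differentiate it.

Move every term to one side and write the relation as F(x, y) = 0. Term by term,
  d/dx[-6x] = -6
  d/dx[-5y] = -5·y'
  d/dx[e^(xy)] = (x·y' + y)·e^(xy)

The pieces without y' make up ∂F/∂x and the coefficient of y' is ∂F/∂y:
  ∂F/∂x = y·e^(xy) - 6,
  ∂F/∂y = x·e^(xy) - 5.

Since d/dx[F] = ∂F/∂x + (∂F/∂y)·y' = 0, solve for y':
  (∂F/∂y)·y' = -∂F/∂x
  dy/dx = -(∂F/∂x)/(∂F/∂y) = -(y·e^(xy) - 6)/(x·e^(xy) - 5) = (-y·e^(xy) + 6)/(x·e^(xy) - 5)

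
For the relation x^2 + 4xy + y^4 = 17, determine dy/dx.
Differentiate the relation implicitly: treat y = y(x) and apply the chain rule, so every y-derivative picks up a y' = dy/dx factor.

With everything moved to the left-hand side, differentiate term by term:
  d/dx[x^2] = 2x
  d/dx[4xy] = 4x·y' + 4y
  d/dx[y^4] = 4y^3·y'
  d/dx[-17] = 0

Separating the contributions that come from x directly and those that come through y:
  without y':      2x + 4y
  multiplying y':  4x + 4y^3

so (2x + 4y) + (4x + 4y^3)·y' = 0, and therefore
  dy/dx = -(2x + 4y)/(4x + 4y^3) = (-x/2 - y)/(x + y^3)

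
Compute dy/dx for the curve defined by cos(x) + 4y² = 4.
Take d/dx of both sides. Since y is implicitly a function of x, the chain rule attaches a y' = dy/dx factor whenever we differentiate through y.

Set F(x, y) = (left side) − (right side), so the curve is F = 0. Differentiating each term of F:
  d/dx[4y^2] = 8y·y'
  d/dx[cos(x)] = -sin(x)
  d/dx[-4] = 0

Collecting, the y'-free part is the partial derivative in x and the y' coefficient is the partial derivative in y:
  ∂F/∂x = -sin(x)
  ∂F/∂y = 8y

so d/dx[F(x, y(x))] = ∂F/∂x + (∂F/∂y)·y' = 0. Rearranging,
  dy/dx = -(∂F/∂x)/(∂F/∂y) = -(-sin(x))/(8y) = sin(x)/(8y)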